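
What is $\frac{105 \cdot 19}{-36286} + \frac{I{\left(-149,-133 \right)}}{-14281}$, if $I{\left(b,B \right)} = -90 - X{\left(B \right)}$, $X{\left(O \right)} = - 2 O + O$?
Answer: $- \frac{20398817}{518200366} \approx -0.039365$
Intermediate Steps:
$X{\left(O \right)} = - O$
$I{\left(b,B \right)} = -90 + B$ ($I{\left(b,B \right)} = -90 - - B = -90 + B$)
$\frac{105 \cdot 19}{-36286} + \frac{I{\left(-149,-133 \right)}}{-14281} = \frac{105 \cdot 19}{-36286} + \frac{-90 - 133}{-14281} = 1995 \left(- \frac{1}{36286}\right) - - \frac{223}{14281} = - \frac{1995}{36286} + \frac{223}{14281} = - \frac{20398817}{518200366}$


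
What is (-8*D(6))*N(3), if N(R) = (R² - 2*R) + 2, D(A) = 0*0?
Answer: 0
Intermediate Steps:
D(A) = 0
N(R) = 2 + R² - 2*R
(-8*D(6))*N(3) = (-8*0)*(2 + 3² - 2*3) = 0*(2 + 9 - 6) = 0*5 = 0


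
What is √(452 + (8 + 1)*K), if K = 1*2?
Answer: √470 ≈ 21.679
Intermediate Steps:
K = 2
√(452 + (8 + 1)*K) = √(452 + (8 + 1)*2) = √(452 + 9*2) = √(452 + 18) = √470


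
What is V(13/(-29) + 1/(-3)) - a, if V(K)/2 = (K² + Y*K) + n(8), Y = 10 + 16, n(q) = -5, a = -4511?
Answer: 33769685/7569 ≈ 4461.6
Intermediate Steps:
Y = 26
V(K) = -10 + 2*K² + 52*K (V(K) = 2*((K² + 26*K) - 5) = 2*(-5 + K² + 26*K) = -10 + 2*K² + 52*K)
V(13/(-29) + 1/(-3)) - a = (-10 + 2*(13/(-29) + 1/(-3))² + 52*(13/(-29) + 1/(-3))) - 1*(-4511) = (-10 + 2*(13*(-1/29) + 1*(-⅓))² + 52*(13*(-1/29) + 1*(-⅓))) + 4511 = (-10 + 2*(-13/29 - ⅓)² + 52*(-13/29 - ⅓)) + 4511 = (-10 + 2*(-68/87)² + 52*(-68/87)) + 4511 = (-10 + 2*(4624/7569) - 3536/87) + 4511 = (-10 + 9248/7569 - 3536/87) + 4511 = -374074/7569 + 4511 = 33769685/7569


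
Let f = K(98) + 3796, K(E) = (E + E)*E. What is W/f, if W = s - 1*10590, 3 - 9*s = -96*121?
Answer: -9299/23004 ≈ -0.40423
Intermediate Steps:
s = 1291 (s = 1/3 - (-32)*121/3 = 1/3 - 1/9*(-11616) = 1/3 + 3872/3 = 1291)
K(E) = 2*E**2 (K(E) = (2*E)*E = 2*E**2)
W = -9299 (W = 1291 - 1*10590 = 1291 - 10590 = -9299)
f = 23004 (f = 2*98**2 + 3796 = 2*9604 + 3796 = 19208 + 3796 = 23004)
W/f = -9299/23004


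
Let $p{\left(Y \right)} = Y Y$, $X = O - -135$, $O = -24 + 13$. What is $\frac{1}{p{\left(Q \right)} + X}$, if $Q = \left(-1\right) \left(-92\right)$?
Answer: $\frac{1}{8588} \approx 0.00011644$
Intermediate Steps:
$O = -11$
$Q = 92$
$X = 124$ ($X = -11 - -135 = -11 + 135 = 124$)
$p{\left(Y \right)} = Y^{2}$
$\frac{1}{p{\left(Q \right)} + X} = \frac{1}{92^{2} + 124} = \frac{1}{8464 + 124} = \frac{1}{8588}$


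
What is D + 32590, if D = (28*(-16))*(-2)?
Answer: 33486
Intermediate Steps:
D = 896 (D = -448*(-2) = 896)
D + 32590 = 896 + 32590 = 33486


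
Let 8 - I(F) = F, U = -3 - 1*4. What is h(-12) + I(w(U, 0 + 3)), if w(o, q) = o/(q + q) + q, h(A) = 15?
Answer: 127/6 ≈ 21.167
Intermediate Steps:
U = -7 (U = -3 - 4 = -7)
w(o, q) = q + o/(2*q) (w(o, q) = o/((2*q)) + q = (1/(2*q))*o + q = o/(2*q) + q = q + o/(2*q))
I(F) = 8 - F
h(-12) + I(w(U, 0 + 3)) = 15 + (8 - ((0 + 3) + (½)*(-7)/(0 + 3))) = 15 + (8 - (3 + (½)*(-7)/3)) = 15 + (8 - (3 + (½)*(-7)*(⅓))) = 15 + (8 - (3 - 7/6)) = 15 + (8 - 1*11/6) = 15 + (8 - 11/6) = 15 + 37/6 = 127/6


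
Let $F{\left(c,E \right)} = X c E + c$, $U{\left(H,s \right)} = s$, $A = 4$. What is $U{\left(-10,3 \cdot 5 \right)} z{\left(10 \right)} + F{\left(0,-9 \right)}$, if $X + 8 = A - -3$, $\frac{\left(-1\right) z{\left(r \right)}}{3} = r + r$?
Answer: $-900$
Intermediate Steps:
$z{\left(r \right)} = - 6 r$ ($z{\left(r \right)} = - 3 \left(r + r\right) = - 3 \cdot 2 r = - 6 r$)
$X = -1$ ($X = -8 + \left(4 - -3\right) = -8 + \left(4 + 3\right) = -8 + 7 = -1$)
$F{\left(c,E \right)} = c - E c$ ($F{\left(c,E \right)} = - c E + c = - E c + c = c - E c$)
$U{\left(-10,3 \cdot 5 \right)} z{\left(10 \right)} + F{\left(0,-9 \right)} = 3 \cdot 5 \left(\left(-6\right) 10\right) + 0 \left(1 - -9\right) = 15 \left(-60\right) + 0 \left(1 + 9\right) = -900 + 0 \cdot 10 = -900 + 0 = -900$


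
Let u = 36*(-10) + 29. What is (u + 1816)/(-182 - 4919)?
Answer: -1485/5101 ≈ -0.29112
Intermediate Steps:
u = -331 (u = -360 + 29 = -331)
(u + 1816)/(-182 - 4919) = (-331 + 1816)/(-182 - 4919) = 1485/(-5101) = 1485*(-1/5101) = -1485/5101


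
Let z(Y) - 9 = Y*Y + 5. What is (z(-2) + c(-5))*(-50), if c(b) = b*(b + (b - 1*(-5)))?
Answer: -2150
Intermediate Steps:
c(b) = b*(5 + 2*b) (c(b) = b*(b + (b + 5)) = b*(b + (5 + b)) = b*(5 + 2*b))
z(Y) = 14 + Y² (z(Y) = 9 + (Y*Y + 5) = 9 + (Y² + 5) = 9 + (5 + Y²) = 14 + Y²)
(z(-2) + c(-5))*(-50) = ((14 + (-2)²) - 5*(5 + 2*(-5)))*(-50) = ((14 + 4) - 5*(5 - 10))*(-50) = (18 - 5*(-5))*(-50) = (18 + 25)*(-50) = 43*(-50) = -2150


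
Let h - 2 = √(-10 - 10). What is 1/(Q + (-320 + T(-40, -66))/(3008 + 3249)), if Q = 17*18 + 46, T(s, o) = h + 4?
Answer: 1377885255/484946462252 - 6257*I*√5/2424732311260 ≈ 0.0028413 - 5.7702e-9*I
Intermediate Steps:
h = 2 + 2*I*√5 (h = 2 + √(-10 - 10) = 2 + √(-20) = 2 + 2*I*√5 ≈ 2.0 + 4.4721*I)
T(s, o) = 6 + 2*I*√5 (T(s, o) = (2 + 2*I*√5) + 4 = 6 + 2*I*√5)
Q = 352 (Q = 306 + 46 = 352)
1/(Q + (-320 + T(-40, -66))/(3008 + 3249)) = 1/(352 + (-320 + (6 + 2*I*√5))/(3008 + 3249)) = 1/(352 + (-314 + 2*I*√5)/6257) = 1/(352 + (-314 + 2*I*√5)*(1/6257)) = 1/(352 + (-314/6257 + 2*I*√5/6257)) = 1/(2202150/6257 + 2*I*√5/6257)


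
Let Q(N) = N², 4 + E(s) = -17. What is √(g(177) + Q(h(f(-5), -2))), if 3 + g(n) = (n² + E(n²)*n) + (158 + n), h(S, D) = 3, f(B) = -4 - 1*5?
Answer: √27953 ≈ 167.19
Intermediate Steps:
E(s) = -21 (E(s) = -4 - 17 = -21)
f(B) = -9 (f(B) = -4 - 5 = -9)
g(n) = 155 + n² - 20*n (g(n) = -3 + ((n² - 21*n) + (158 + n)) = -3 + (158 + n² - 20*n) = 155 + n² - 20*n)
√(g(177) + Q(h(f(-5), -2))) = √((155 + 177² - 20*177) + 3²) = √((155 + 31329 - 3540) + 9) = √(27944 + 9) = √27953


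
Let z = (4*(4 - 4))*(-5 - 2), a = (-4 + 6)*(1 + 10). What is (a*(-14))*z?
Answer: 0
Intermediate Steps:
a = 22 (a = 2*11 = 22)
z = 0 (z = (4*0)*(-7) = 0*(-7) = 0)
(a*(-14))*z = (22*(-14))*0 = -308*0 = 0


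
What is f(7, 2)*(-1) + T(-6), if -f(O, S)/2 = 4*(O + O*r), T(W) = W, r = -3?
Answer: -118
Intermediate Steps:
f(O, S) = 16*O (f(O, S) = -8*(O + O*(-3)) = -8*(O - 3*O) = -8*(-2*O) = -(-16)*O = 16*O)
f(7, 2)*(-1) + T(-6) = (16*7)*(-1) - 6 = 112*(-1) - 6 = -112 - 6 = -118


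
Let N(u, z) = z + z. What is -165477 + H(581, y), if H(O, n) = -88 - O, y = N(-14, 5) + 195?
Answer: -166146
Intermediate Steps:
N(u, z) = 2*z
y = 205 (y = 2*5 + 195 = 10 + 195 = 205)
-165477 + H(581, y) = -165477 + (-88 - 1*581) = -165477 + (-88 - 581) = -165477 - 669 = -166146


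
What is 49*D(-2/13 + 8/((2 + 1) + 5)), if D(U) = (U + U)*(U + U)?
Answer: 23716/169 ≈ 140.33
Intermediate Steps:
D(U) = 4*U² (D(U) = (2*U)*(2*U) = 4*U²)
49*D(-2/13 + 8/((2 + 1) + 5)) = 49*(4*(-2/13 + 8/((2 + 1) + 5))²) = 49*(4*(-2*1/13 + 8/(3 + 5))²) = 49*(4*(-2/13 + 8/8)²) = 49*(4*(-2/13 + 8*(⅛))²) = 49*(4*(-2/13 + 1)²) = 49*(4*(11/13)²) = 49*(4*(121/169)) = 49*(484/169) = 23716/169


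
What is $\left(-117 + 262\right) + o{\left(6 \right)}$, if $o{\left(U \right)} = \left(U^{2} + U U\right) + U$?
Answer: $223$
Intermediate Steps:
$o{\left(U \right)} = U + 2 U^{2}$ ($o{\left(U \right)} = \left(U^{2} + U^{2}\right) + U = 2 U^{2} + U = U + 2 U^{2}$)
$\left(-117 + 262\right) + o{\left(6 \right)} = \left(-117 + 262\right) + 6 \left(1 + 2 \cdot 6\right) = 145 + 6 \left(1 + 12\right) = 145 + 6 \cdot 13 = 145 + 78 = 223$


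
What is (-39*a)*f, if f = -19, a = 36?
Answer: 26676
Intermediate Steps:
(-39*a)*f = -39*36*(-19) = -1404*(-19) = 26676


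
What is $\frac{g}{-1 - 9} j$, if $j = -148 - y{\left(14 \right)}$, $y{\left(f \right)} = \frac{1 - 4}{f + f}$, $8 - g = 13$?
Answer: $- \frac{4141}{56} \approx -73.946$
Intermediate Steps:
$g = -5$ ($g = 8 - 13 = -5$)
$y{\left(f \right)} = - \frac{3}{2 f}$
$j = - \frac{4141}{28}$ ($j = -148 - - \frac{3}{2 \cdot 14} = -148 - \left(- \frac{3}{2}\right) \frac{1}{14} = -148 - - \frac{3}{28} = -148 + \frac{3}{28} = - \frac{4141}{28} \approx -147.89$)
$\frac{g}{-1 - 9} j = - \frac{5}{-1 - 9} \left(- \frac{4141}{28}\right) = - \frac{5}{-10} \left(- \frac{4141}{28}\right) = \left(-5\right) \left(- \frac{1}{10}\right) \left(- \frac{4141}{28}\right) = \frac{1}{2} \left(- \frac{4141}{28}\right) = - \frac{4141}{56}$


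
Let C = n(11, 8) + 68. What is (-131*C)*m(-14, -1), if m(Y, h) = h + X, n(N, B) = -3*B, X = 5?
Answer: -23056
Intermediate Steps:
m(Y, h) = 5 + h (m(Y, h) = h + 5 = 5 + h)
C = 44 (C = -3*8 + 68 = -24 + 68 = 44)
(-131*C)*m(-14, -1) = (-131*44)*(5 - 1) = -5764*4 = -23056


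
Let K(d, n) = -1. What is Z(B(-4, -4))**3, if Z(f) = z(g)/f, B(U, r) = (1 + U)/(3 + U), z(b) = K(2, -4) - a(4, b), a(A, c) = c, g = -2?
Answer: 1/27 ≈ 0.037037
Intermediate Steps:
z(b) = -1 - b
B(U, r) = (1 + U)/(3 + U)
Z(f) = 1/f (Z(f) = (-1 - 1*(-2))/f = (-1 + 2)/f = 1/f)
Z(B(-4, -4))**3 = (1/((1 - 4)/(3 - 4)))**3 = (1/(-3/(-1)))**3 = (1/(-1*(-3)))**3 = (1/3)**3 = 1/27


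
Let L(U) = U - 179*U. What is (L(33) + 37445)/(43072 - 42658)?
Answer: 31571/414 ≈ 76.258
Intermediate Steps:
L(U) = -178*U
(L(33) + 37445)/(43072 - 42658) = (-178*33 + 37445)/(43072 - 42658) = (-5874 + 37445)/414 = 31571*(1/414) = 31571/414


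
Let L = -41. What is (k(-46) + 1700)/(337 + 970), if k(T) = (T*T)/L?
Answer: 67584/53587 ≈ 1.2612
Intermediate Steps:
k(T) = -T²/41 (k(T) = (T*T)/(-41) = T²*(-1/41) = -T²/41)
(k(-46) + 1700)/(337 + 970) = (-1/41*(-46)² + 1700)/(337 + 970) = (-1/41*2116 + 1700)/1307 = (-2116/41 + 1700)*(1/1307) = (67584/41)*(1/1307) = 67584/53587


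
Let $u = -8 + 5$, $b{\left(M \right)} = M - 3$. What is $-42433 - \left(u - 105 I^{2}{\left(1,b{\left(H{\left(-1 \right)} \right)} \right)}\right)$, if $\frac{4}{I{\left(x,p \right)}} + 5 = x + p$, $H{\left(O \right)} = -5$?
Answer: $- \frac{127255}{3} \approx -42418.0$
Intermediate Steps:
$b{\left(M \right)} = -3 + M$ ($b{\left(M \right)} = M - 3 = -3 + M$)
$I{\left(x,p \right)} = \frac{4}{-5 + p + x}$ ($I{\left(x,p \right)} = \frac{4}{-5 + \left(x + p\right)} = \frac{4}{-5 + \left(p + x\right)} = \frac{4}{-5 + p + x}$)
$u = -3$
$-42433 - \left(u - 105 I^{2}{\left(1,b{\left(H{\left(-1 \right)} \right)} \right)}\right) = -42433 - \left(-3 - 105 \left(\frac{4}{-5 - 8 + 1}\right)^{2}\right) = -42433 - \left(-3 - 105 \left(\frac{4}{-12}\right)^{2}\right) = -42433 - \left(-3 - 105 \left(4 \left(- \frac{1}{12}\right)\right)^{2}\right) = -42433 - \left(-3 - 105 \left(- \frac{1}{3}\right)^{2}\right) = -42433 - \left(-3 - \frac{35}{3}\right) = -42433 - - \frac{44}{3} = -42433 + \frac{44}{3} = - \frac{127255}{3}$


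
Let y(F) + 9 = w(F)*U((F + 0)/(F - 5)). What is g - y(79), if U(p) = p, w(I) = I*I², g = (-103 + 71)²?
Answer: -38873639/74 ≈ -5.2532e+5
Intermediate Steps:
g = 1024 (g = (-32)² = 1024)
w(I) = I³
y(F) = -9 + F⁴/(-5 + F) (y(F) = -9 + F³*((F + 0)/(F - 5)) = -9 + F³*(F/(-5 + F)) = -9 + F⁴/(-5 + F))
g - y(79) = 1024 - (45 + 79⁴ - 9*79)/(-5 + 79) = 1024 - (45 + 38950081 - 711)/74 = 1024 - 38949415/74 = -38873639/74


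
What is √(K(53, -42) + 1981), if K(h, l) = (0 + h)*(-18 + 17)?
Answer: 2*√482 ≈ 43.909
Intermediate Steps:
K(h, l) = -h (K(h, l) = h*(-1) = -h)
√(K(53, -42) + 1981) = √(-1*53 + 1981) = √(-53 + 1981) = √1928 = 2*√482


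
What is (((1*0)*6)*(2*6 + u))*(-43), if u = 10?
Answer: 0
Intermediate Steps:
(((1*0)*6)*(2*6 + u))*(-43) = (((1*0)*6)*(2*6 + 10))*(-43) = ((0*6)*(12 + 10))*(-43) = (0*22)*(-43) = 0*(-43) = 0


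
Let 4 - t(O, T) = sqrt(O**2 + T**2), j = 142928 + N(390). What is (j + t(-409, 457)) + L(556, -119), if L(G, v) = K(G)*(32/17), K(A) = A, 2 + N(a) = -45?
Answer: 2446837/17 - sqrt(376130) ≈ 1.4332e+5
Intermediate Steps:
N(a) = -47 (N(a) = -2 - 45 = -47)
j = 142881 (j = 142928 - 47 = 142881)
t(O, T) = 4 - sqrt(O**2 + T**2)
L(G, v) = 32*G/17 (L(G, v) = G*(32/17) = 32*G/17)
(j + t(-409, 457)) + L(556, -119) = (142881 + (4 - sqrt((-409)**2 + 457**2))) + (32/17)*556 = (142881 + (4 - sqrt(167281 + 208849))) + 17792/17 = (142881 + (4 - sqrt(376130))) + 17792/17 = (142885 - sqrt(376130)) + 17792/17 = 2446837/17 - sqrt(376130)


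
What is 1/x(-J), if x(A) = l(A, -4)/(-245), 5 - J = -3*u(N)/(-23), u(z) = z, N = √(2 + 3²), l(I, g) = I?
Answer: 648025/13126 + 16905*√11/13126 ≈ 53.641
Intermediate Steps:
N = √11 (N = √(2 + 9) = √11 ≈ 3.3166)
J = 5 - 3*√11/23 (J = 5 - (-3)*√11/(-23) = 5 - (-3)*√11*(-1/23) = 5 - (-3)*(-√11/23) = 5 - 3*√11/23 ≈ 4.5674)
x(A) = -A/245 (x(A) = A/(-245) = A*(-1/245) = -A/245)
1/x(-J) = 1/(-(-1)*(5 - 3*√11/23)/245) = 1/(-(-5 + 3*√11/23)/245) = 1/(1/49 - 3*√11/5635)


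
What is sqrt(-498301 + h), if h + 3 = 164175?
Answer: I*sqrt(334129) ≈ 578.04*I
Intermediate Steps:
h = 164172 (h = -3 + 164175 = 164172)
sqrt(-498301 + h) = sqrt(-498301 + 164172) = sqrt(-334129) = I*sqrt(334129)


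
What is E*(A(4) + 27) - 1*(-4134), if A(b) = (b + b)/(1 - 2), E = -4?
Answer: 4058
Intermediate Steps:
A(b) = -2*b (A(b) = (2*b)/(-1) = (2*b)*(-1) = -2*b)
E*(A(4) + 27) - 1*(-4134) = -4*(-2*4 + 27) - 1*(-4134) = -4*(-8 + 27) + 4134 = -4*19 + 4134 = -76 + 4134 = 4058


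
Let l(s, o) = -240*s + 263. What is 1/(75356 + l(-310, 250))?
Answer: 1/150019 ≈ 6.6658e-6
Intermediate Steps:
l(s, o) = 263 - 240*s
1/(75356 + l(-310, 250)) = 1/(75356 + (263 - 240*(-310))) = 1/(75356 + (263 + 74400)) = 1/(75356 + 74663) = 1/150019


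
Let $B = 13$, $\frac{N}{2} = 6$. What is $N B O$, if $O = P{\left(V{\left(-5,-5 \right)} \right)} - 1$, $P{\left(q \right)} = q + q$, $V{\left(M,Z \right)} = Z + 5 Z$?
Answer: $-9516$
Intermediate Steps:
$N = 12$ ($N = 2 \cdot 6 = 12$)
$V{\left(M,Z \right)} = 6 Z$
$P{\left(q \right)} = 2 q$
$O = -61$ ($O = 2 \cdot 6 \left(-5\right) - 1 = 2 \left(-30\right) - 1 = -60 - 1 = -61$)
$N B O = 12 \cdot 13 \left(-61\right) = 156 \left(-61\right) = -9516$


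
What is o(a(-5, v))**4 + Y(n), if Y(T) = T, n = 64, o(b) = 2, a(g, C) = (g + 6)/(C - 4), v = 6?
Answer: 80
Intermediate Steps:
a(g, C) = (6 + g)/(-4 + C)
o(a(-5, v))**4 + Y(n) = 2**4 + 64 = 16 + 64 = 80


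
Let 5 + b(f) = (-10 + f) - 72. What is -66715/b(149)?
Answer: -66715/62 ≈ -1076.0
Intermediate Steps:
b(f) = -87 + f (b(f) = -5 + ((-10 + f) - 72) = -5 + (-82 + f) = -87 + f)
-66715/b(149) = -66715/(-87 + 149) = -66715/62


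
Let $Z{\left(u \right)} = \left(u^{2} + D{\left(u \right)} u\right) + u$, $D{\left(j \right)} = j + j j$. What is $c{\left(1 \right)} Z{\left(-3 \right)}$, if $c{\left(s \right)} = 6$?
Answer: $-72$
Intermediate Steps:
$D{\left(j \right)} = j + j^{2}$
$Z{\left(u \right)} = u + u^{2} + u^{2} \left(1 + u\right)$ ($Z{\left(u \right)} = \left(u^{2} + u \left(1 + u\right) u\right) + u = \left(u^{2} + u^{2} \left(1 + u\right)\right) + u = u + u^{2} + u^{2} \left(1 + u\right)$)
$c{\left(1 \right)} Z{\left(-3 \right)} = 6 \left(- 3 \left(1 - 3 - 3 \left(1 - 3\right)\right)\right) = 6 \left(- 3 \left(1 - 3 - -6\right)\right) = 6 \left(- 3 \left(1 - 3 + 6\right)\right) = 6 \left(\left(-3\right) 4\right) = 6 \left(-12\right) = -72$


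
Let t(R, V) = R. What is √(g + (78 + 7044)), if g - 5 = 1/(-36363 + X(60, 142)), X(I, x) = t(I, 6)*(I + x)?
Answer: 2*√1047175536495/24243 ≈ 84.422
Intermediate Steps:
X(I, x) = I*(I + x)
g = 121214/24243 (g = 5 + 1/(-36363 + 60*(60 + 142)) = 5 + 1/(-36363 + 60*202) = 5 + 1/(-36363 + 12120) = 5 + 1/(-24243) = 5 - 1/24243 = 121214/24243 ≈ 5.0000)
√(g + (78 + 7044)) = √(121214/24243 + (78 + 7044)) = √(121214/24243 + 7122) = √(172779860/24243) = 2*√1047175536495/24243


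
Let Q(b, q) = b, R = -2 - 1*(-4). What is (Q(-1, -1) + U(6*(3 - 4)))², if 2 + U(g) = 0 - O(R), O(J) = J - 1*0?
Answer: 25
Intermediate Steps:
R = 2 (R = -2 + 4 = 2)
O(J) = J (O(J) = J + 0 = J)
U(g) = -4 (U(g) = -2 + (0 - 1*2) = -2 + (0 - 2) = -2 - 2 = -4)
(Q(-1, -1) + U(6*(3 - 4)))² = (-1 - 4)² = (-5)² = 25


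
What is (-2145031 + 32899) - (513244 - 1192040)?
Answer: -1433336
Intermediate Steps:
(-2145031 + 32899) - (513244 - 1192040) = -2112132 - 1*(-678796) = -2112132 + 678796 = -1433336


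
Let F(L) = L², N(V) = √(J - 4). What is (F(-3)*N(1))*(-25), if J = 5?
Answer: -225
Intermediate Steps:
N(V) = 1 (N(V) = √(5 - 4) = √1 = 1)
(F(-3)*N(1))*(-25) = ((-3)²*1)*(-25) = (9*1)*(-25) = 9*(-25) = -225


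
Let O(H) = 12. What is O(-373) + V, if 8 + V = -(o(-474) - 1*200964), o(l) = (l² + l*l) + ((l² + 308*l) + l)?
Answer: -326594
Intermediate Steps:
o(l) = 3*l² + 309*l (o(l) = (l² + l²) + (l² + 309*l) = 2*l² + (l² + 309*l) = 3*l² + 309*l)
V = -326606 (V = -8 - (3*(-474)*(103 - 474) - 1*200964) = -8 - (3*(-474)*(-371) - 200964) = -8 - (527562 - 200964) = -8 - 1*326598 = -8 - 326598 = -326606)
O(-373) + V = 12 - 326606 = -326594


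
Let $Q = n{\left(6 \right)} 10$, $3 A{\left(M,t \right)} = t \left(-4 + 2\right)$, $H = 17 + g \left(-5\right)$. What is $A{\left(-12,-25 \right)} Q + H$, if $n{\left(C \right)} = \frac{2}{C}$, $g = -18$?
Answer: $\frac{1463}{9} \approx 162.56$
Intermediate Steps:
$H = 107$ ($H = 17 - -90 = 17 + 90 = 107$)
$A{\left(M,t \right)} = - \frac{2 t}{3}$ ($A{\left(M,t \right)} = \frac{t \left(-4 + 2\right)}{3} = \frac{t \left(-2\right)}{3} = \frac{\left(-2\right) t}{3} = - \frac{2 t}{3}$)
$Q = \frac{10}{3}$ ($Q = \frac{2}{6} \cdot 10 = 2 \cdot \frac{1}{6} \cdot 10 = \frac{1}{3} \cdot 10 = \frac{10}{3} \approx 3.3333$)
$A{\left(-12,-25 \right)} Q + H = \left(- \frac{2}{3}\right) \left(-25\right) \frac{10}{3} + 107 = \frac{50}{3} \cdot \frac{10}{3} + 107 = \frac{500}{9} + 107 = \frac{1463}{9}$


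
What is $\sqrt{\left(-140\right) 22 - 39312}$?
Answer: $2 i \sqrt{10598} \approx 205.89 i$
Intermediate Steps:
$\sqrt{\left(-140\right) 22 - 39312} = \sqrt{-3080 - 39312} = \sqrt{-42392} = 2 i \sqrt{10598}$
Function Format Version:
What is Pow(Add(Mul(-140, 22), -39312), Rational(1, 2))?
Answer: Mul(2, I, Pow(10598, Rational(1, 2))) ≈ Mul(205.89, I)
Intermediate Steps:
Pow(Add(Mul(-140, 22), -39312), Rational(1, 2)) = Pow(Add(-3080, -39312), Rational(1, 2)) = Pow(-42392, Rational(1, 2)) = Mul(2, I, Pow(10598, Rational(1, 2)))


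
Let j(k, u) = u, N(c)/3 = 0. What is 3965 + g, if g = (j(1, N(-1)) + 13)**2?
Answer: 4134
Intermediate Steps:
N(c) = 0 (N(c) = 3*0 = 0)
g = 169 (g = (0 + 13)**2 = 13**2 = 169)
3965 + g = 3965 + 169 = 4134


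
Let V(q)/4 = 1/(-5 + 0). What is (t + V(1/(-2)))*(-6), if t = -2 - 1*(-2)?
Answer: 24/5 ≈ 4.8000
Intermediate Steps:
t = 0 (t = -2 + 2 = 0)
V(q) = -⅘ (V(q) = 4/(-5 + 0) = 4/(-5) = 4*(-⅕) = -⅘)
(t + V(1/(-2)))*(-6) = (0 - ⅘)*(-6) = -⅘*(-6) = 24/5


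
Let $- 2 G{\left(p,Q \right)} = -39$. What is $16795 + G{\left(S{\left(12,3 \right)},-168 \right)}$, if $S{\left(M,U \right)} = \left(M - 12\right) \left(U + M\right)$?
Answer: $\frac{33629}{2} \approx 16815.0$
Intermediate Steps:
$S{\left(M,U \right)} = \left(-12 + M\right) \left(M + U\right)$
$G{\left(p,Q \right)} = \frac{39}{2}$ ($G{\left(p,Q \right)} = \left(- \frac{1}{2}\right) \left(-39\right) = \frac{39}{2}$)
$16795 + G{\left(S{\left(12,3 \right)},-168 \right)} = 16795 + \frac{39}{2} = \frac{33629}{2}$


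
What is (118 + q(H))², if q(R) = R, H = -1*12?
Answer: 11236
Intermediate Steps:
H = -12
(118 + q(H))² = (118 - 12)² = 106² = 11236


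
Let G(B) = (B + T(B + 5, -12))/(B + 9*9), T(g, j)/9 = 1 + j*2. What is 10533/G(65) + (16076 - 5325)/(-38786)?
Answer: -29823667795/2753806 ≈ -10830.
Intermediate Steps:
T(g, j) = 9 + 18*j (T(g, j) = 9*(1 + j*2) = 9*(1 + 2*j) = 9 + 18*j)
G(B) = (-207 + B)/(81 + B) (G(B) = (B + (9 + 18*(-12)))/(B + 9*9) = (B + (9 - 216))/(B + 81) = (B - 207)/(81 + B) = (-207 + B)/(81 + B))
10533/G(65) + (16076 - 5325)/(-38786) = 10533/(((-207 + 65)/(81 + 65))) + (16076 - 5325)/(-38786) = 10533/((-142/146)) + 10751*(-1/38786) = 10533/(((1/146)*(-142))) - 10751/38786 = 10533/(-71/73) - 10751/38786 = 10533*(-73/71) - 10751/38786 = -768909/71 - 10751/38786 = -29823667795/2753806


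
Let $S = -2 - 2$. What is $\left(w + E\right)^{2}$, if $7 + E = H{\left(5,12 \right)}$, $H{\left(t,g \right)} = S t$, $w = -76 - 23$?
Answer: $15876$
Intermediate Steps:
$S = -4$ ($S = -2 - 2 = -4$)
$w = -99$ ($w = -76 - 23 = -99$)
$H{\left(t,g \right)} = - 4 t$
$E = -27$ ($E = -7 - 20 = -27$)
$\left(w + E\right)^{2} = \left(-99 - 27\right)^{2} = \left(-126\right)^{2} = 15876$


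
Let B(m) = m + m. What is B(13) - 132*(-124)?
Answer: 16394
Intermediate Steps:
B(m) = 2*m
B(13) - 132*(-124) = 2*13 - 132*(-124) = 26 + 16368 = 16394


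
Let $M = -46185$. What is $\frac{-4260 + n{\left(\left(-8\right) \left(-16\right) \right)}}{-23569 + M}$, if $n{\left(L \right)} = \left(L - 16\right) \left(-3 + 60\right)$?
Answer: $- \frac{1062}{34877} \approx -0.03045$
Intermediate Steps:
$n{\left(L \right)} = -912 + 57 L$ ($n{\left(L \right)} = \left(-16 + L\right) 57 = -912 + 57 L$)
$\frac{-4260 + n{\left(\left(-8\right) \left(-16\right) \right)}}{-23569 + M} = \frac{-4260 - \left(912 - 57 \left(\left(-8\right) \left(-16\right)\right)\right)}{-23569 - 46185} = \frac{-4260 + \left(-912 + 57 \cdot 128\right)}{-69754} = \left(-4260 + \left(-912 + 7296\right)\right) \left(- \frac{1}{69754}\right) = \left(-4260 + 6384\right) \left(- \frac{1}{69754}\right) = 2124 \left(- \frac{1}{69754}\right) = - \frac{1062}{34877}$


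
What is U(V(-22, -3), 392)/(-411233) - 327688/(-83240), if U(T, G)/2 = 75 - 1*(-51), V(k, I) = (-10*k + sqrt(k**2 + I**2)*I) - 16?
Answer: 16841892853/4278879365 ≈ 3.9361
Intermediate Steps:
V(k, I) = -16 - 10*k + I*sqrt(I**2 + k**2) (V(k, I) = (-10*k + sqrt(I**2 + k**2)*I) - 16 = (-10*k + I*sqrt(I**2 + k**2)) - 16 = -16 - 10*k + I*sqrt(I**2 + k**2))
U(T, G) = 252 (U(T, G) = 2*(75 - 1*(-51)) = 2*(75 + 51) = 2*126 = 252)
U(V(-22, -3), 392)/(-411233) - 327688/(-83240) = 252/(-411233) - 327688/(-83240) = 252*(-1/411233) - 327688*(-1/83240) = -252/411233 + 40961/10405 = 16841892853/4278879365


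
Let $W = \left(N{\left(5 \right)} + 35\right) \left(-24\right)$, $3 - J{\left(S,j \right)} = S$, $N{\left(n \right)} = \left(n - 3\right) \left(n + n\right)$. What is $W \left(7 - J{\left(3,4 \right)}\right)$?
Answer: $-9240$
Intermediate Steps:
$N{\left(n \right)} = 2 n \left(-3 + n\right)$ ($N{\left(n \right)} = \left(-3 + n\right) 2 n = 2 n \left(-3 + n\right)$)
$J{\left(S,j \right)} = 3 - S$
$W = -1320$ ($W = \left(2 \cdot 5 \left(-3 + 5\right) + 35\right) \left(-24\right) = \left(2 \cdot 5 \cdot 2 + 35\right) \left(-24\right) = \left(20 + 35\right) \left(-24\right) = 55 \left(-24\right) = -1320$)
$W \left(7 - J{\left(3,4 \right)}\right) = - 1320 \left(7 - \left(3 - 3\right)\right) = - 1320 \left(7 - 0\right) = - 1320 \left(7 + 0\right) = \left(-1320\right) 7 = -9240$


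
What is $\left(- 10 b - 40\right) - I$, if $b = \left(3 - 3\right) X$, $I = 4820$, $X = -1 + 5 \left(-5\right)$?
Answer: $-4860$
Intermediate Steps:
$X = -26$ ($X = -1 - 25 = -26$)
$b = 0$ ($b = \left(3 - 3\right) \left(-26\right) = 0 \left(-26\right) = 0$)
$\left(- 10 b - 40\right) - I = \left(\left(-10\right) 0 - 40\right) - 4820 = \left(0 - 40\right) - 4820 = -40 - 4820 = -4860$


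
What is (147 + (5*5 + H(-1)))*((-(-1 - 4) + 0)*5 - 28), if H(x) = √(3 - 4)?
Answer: -516 - 3*I ≈ -516.0 - 3.0*I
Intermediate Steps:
H(x) = I (H(x) = √(-1) = I)
(147 + (5*5 + H(-1)))*((-(-1 - 4) + 0)*5 - 28) = (147 + (5*5 + I))*((-(-1 - 4) + 0)*5 - 28) = (147 + (25 + I))*((-1*(-5) + 0)*5 - 28) = (172 + I)*((5 + 0)*5 - 28) = (172 + I)*(5*5 - 28) = (172 + I)*(25 - 28) = (172 + I)*(-3) = -516 - 3*I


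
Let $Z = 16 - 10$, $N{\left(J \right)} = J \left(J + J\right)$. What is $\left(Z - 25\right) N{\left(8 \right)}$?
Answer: $-2432$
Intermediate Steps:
$N{\left(J \right)} = 2 J^{2}$ ($N{\left(J \right)} = J 2 J = 2 J^{2}$)
$Z = 6$
$\left(Z - 25\right) N{\left(8 \right)} = \left(6 - 25\right) 2 \cdot 8^{2} = - 19 \cdot 2 \cdot 64 = \left(-19\right) 128 = -2432$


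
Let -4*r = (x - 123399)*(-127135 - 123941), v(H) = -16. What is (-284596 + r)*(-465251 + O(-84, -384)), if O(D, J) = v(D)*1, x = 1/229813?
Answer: 828227505657456656994/229813 ≈ 3.6039e+15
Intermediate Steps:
x = 1/229813 ≈ 4.3514e-6
O(D, J) = -16 (O(D, J) = -16*1 = -16)
r = -1780046887914834/229813 (r = -(1/229813 - 123399)*(-127135 - 123941)/4 = -(-14179347193)*(-251076)/459626 = -¼*7120187551659336/229813 = -1780046887914834/229813 ≈ -7.7456e+9)
(-284596 + r)*(-465251 + O(-84, -384)) = (-284596 - 1780046887914834/229813)*(-465251 - 16) = -1780112291775382/229813*(-465267) = 828227505657456656994/229813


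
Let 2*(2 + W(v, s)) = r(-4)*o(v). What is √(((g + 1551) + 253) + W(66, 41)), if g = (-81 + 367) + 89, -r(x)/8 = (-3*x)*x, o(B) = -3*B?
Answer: I*√35839 ≈ 189.31*I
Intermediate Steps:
r(x) = 24*x² (r(x) = -8*(-3*x)*x = -(-24)*x² = 24*x²)
g = 375 (g = 286 + 89 = 375)
W(v, s) = -2 - 576*v (W(v, s) = -2 + ((24*(-4)²)*(-3*v))/2 = -2 + ((24*16)*(-3*v))/2 = -2 + (384*(-3*v))/2 = -2 + (-1152*v)/2 = -2 - 576*v)
√(((g + 1551) + 253) + W(66, 41)) = √(((375 + 1551) + 253) + (-2 - 576*66)) = √((1926 + 253) + (-2 - 38016)) = √(2179 - 38018) = √(-35839) = I*√35839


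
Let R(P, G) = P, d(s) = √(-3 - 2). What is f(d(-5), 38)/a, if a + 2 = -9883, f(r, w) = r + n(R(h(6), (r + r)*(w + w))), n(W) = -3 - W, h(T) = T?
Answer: 3/3295 - I*√5/9885 ≈ 0.00091047 - 0.00022621*I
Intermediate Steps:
d(s) = I*√5 (d(s) = √(-5) = I*√5)
f(r, w) = -9 + r (f(r, w) = r + (-3 - 1*6) = r + (-3 - 6) = r - 9 = -9 + r)
a = -9885 (a = -2 - 9883 = -9885)
f(d(-5), 38)/a = (-9 + I*√5)/(-9885) = (-9 + I*√5)*(-1/9885) = 3/3295 - I*√5/9885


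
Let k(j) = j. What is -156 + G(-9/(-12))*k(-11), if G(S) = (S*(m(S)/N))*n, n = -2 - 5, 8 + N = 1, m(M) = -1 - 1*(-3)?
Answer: -345/2 ≈ -172.50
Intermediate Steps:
m(M) = 2 (m(M) = -1 + 3 = 2)
N = -7 (N = -8 + 1 = -7)
n = -7
G(S) = 2*S (G(S) = (S*(2/(-7)))*(-7) = (S*(2*(-⅐)))*(-7) = (S*(-2/7))*(-7) = -2*S/7*(-7) = 2*S)
-156 + G(-9/(-12))*k(-11) = -156 + (2*(-9/(-12)))*(-11) = -156 + (2*(-9*(-1/12)))*(-11) = -156 + (2*(¾))*(-11) = -156 + (3/2)*(-11) = -156 - 33/2 = -345/2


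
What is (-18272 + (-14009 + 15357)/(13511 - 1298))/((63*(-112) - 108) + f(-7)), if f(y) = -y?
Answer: 223154588/87408441 ≈ 2.5530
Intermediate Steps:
(-18272 + (-14009 + 15357)/(13511 - 1298))/((63*(-112) - 108) + f(-7)) = (-18272 + (-14009 + 15357)/(13511 - 1298))/((63*(-112) - 108) - 1*(-7)) = (-18272 + 1348/12213)/((-7056 - 108) + 7) = (-18272 + 1348*(1/12213))/(-7164 + 7) = (-18272 + 1348/12213)/(-7157) = -223154588/12213*(-1/7157) = 223154588/87408441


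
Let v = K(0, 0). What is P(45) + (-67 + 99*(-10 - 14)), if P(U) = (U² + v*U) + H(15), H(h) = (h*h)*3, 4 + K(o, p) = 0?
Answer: 77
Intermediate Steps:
K(o, p) = -4 (K(o, p) = -4 + 0 = -4)
v = -4
H(h) = 3*h² (H(h) = h²*3 = 3*h²)
P(U) = 675 + U² - 4*U (P(U) = (U² - 4*U) + 3*15² = (U² - 4*U) + 3*225 = (U² - 4*U) + 675 = 675 + U² - 4*U)
P(45) + (-67 + 99*(-10 - 14)) = (675 + 45² - 4*45) + (-67 + 99*(-10 - 14)) = (675 + 2025 - 180) + (-67 + 99*(-24)) = 2520 + (-67 - 2376) = 2520 - 2443 = 77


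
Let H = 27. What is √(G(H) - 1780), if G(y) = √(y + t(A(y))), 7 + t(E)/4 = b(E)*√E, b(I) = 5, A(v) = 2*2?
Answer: √(-1780 + √39) ≈ 42.116*I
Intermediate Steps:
A(v) = 4
t(E) = -28 + 20*√E (t(E) = -28 + 4*(5*√E) = -28 + 20*√E)
G(y) = √(12 + y) (G(y) = √(y + (-28 + 20*√4)) = √(y + (-28 + 20*2)) = √(y + (-28 + 40)) = √(y + 12) = √(12 + y))
√(G(H) - 1780) = √(√(12 + 27) - 1780) = √(√39 - 1780) = √(-1780 + √39)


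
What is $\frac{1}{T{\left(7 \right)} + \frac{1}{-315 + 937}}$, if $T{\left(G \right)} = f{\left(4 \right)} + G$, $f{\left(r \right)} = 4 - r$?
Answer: $\frac{622}{4355} \approx 0.14282$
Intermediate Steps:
$T{\left(G \right)} = G$ ($T{\left(G \right)} = \left(4 - 4\right) + G = 0 + G = G$)
$\frac{1}{T{\left(7 \right)} + \frac{1}{-315 + 937}} = \frac{1}{7 + \frac{1}{-315 + 937}} = \frac{1}{7 + \frac{1}{622}} = \frac{1}{\frac{4355}{622}} = \frac{622}{4355}$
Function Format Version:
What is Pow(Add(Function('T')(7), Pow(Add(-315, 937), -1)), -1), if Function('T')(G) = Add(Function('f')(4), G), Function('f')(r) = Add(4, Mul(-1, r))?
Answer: Rational(622, 4355) ≈ 0.14282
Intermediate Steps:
Function('T')(G) = G (Function('T')(G) = Add(Add(4, Mul(-1, 4)), G) = Add(Add(4, -4), G) = Add(0, G) = G)
Pow(Add(Function('T')(7), Pow(Add(-315, 937), -1)), -1) = Pow(Add(7, Pow(Add(-315, 937), -1)), -1) = Pow(Add(7, Pow(622, -1)), -1) = Pow(Add(7, Rational(1, 622)), -1) = Pow(Rational(4355, 622), -1) = Rational(622, 4355)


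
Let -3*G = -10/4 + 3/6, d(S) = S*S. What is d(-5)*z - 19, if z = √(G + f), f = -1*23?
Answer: -19 + 25*I*√201/3 ≈ -19.0 + 118.15*I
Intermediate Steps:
d(S) = S²
G = ⅔ (G = -(-10/4 + 3/6)/3 = -(-10*¼ + 3*(⅙))/3 = -(-5/2 + ½)/3 = -⅓*(-2) = ⅔ ≈ 0.66667)
f = -23
z = I*√201/3 (z = √(⅔ - 23) = √(-67/3) = I*√201/3 ≈ 4.7258*I)
d(-5)*z - 19 = (-5)²*(I*√201/3) - 19 = 25*(I*√201/3) - 19 = 25*I*√201/3 - 19 = -19 + 25*I*√201/3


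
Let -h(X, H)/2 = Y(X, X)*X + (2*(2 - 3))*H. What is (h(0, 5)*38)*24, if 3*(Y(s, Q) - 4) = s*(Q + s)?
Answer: 18240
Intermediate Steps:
Y(s, Q) = 4 + s*(Q + s)/3 (Y(s, Q) = 4 + (s*(Q + s))/3 = 4 + s*(Q + s)/3)
h(X, H) = 4*H - 2*X*(4 + 2*X²/3) (h(X, H) = -2*((4 + X²/3 + X*X/3)*X + (2*(2 - 3))*H) = -2*((4 + X²/3 + X²/3)*X + (2*(-1))*H) = -2*((4 + 2*X²/3)*X - 2*H) = -2*(X*(4 + 2*X²/3) - 2*H) = -2*(-2*H + X*(4 + 2*X²/3)) = 4*H - 2*X*(4 + 2*X²/3))
(h(0, 5)*38)*24 = ((4*5 - 4/3*0*(6 + 0²))*38)*24 = ((20 - 4/3*0*(6 + 0))*38)*24 = ((20 - 4/3*0*6)*38)*24 = ((20 + 0)*38)*24 = (20*38)*24 = 760*24 = 18240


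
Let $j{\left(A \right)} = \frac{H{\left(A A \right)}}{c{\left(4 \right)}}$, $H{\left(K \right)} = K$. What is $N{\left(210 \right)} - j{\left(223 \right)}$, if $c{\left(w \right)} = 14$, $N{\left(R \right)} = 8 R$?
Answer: $- \frac{26209}{14} \approx -1872.1$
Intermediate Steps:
$j{\left(A \right)} = \frac{A^{2}}{14}$ ($j{\left(A \right)} = \frac{A A}{14} = A^{2} \cdot \frac{1}{14} = \frac{A^{2}}{14}$)
$N{\left(210 \right)} - j{\left(223 \right)} = 8 \cdot 210 - \frac{223^{2}}{14} = 1680 - \frac{1}{14} \cdot 49729 = 1680 - \frac{49729}{14} = - \frac{26209}{14}$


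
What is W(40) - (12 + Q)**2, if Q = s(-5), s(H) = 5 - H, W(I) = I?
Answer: -444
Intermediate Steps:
Q = 10 (Q = 5 - 1*(-5) = 5 + 5 = 10)
W(40) - (12 + Q)**2 = 40 - (12 + 10)**2 = 40 - 1*22**2 = 40 - 1*484 = 40 - 484 = -444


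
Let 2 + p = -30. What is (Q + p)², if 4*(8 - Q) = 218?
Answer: 24649/4 ≈ 6162.3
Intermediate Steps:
p = -32 (p = -2 - 30 = -32)
Q = -93/2 (Q = 8 - ¼*218 = 8 - 109/2 = -93/2 ≈ -46.500)
(Q + p)² = (-93/2 - 32)² = (-157/2)² = 24649/4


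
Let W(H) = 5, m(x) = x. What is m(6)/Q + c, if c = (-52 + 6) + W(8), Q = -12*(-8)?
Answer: -655/16 ≈ -40.938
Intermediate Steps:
Q = 96
c = -41 (c = (-52 + 6) + 5 = -46 + 5 = -41)
m(6)/Q + c = 6/96 - 41 = (1/96)*6 - 41 = 1/16 - 41 = -655/16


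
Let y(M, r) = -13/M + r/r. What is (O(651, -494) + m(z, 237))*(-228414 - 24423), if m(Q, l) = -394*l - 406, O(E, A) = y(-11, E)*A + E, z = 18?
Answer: 262019787003/11 ≈ 2.3820e+10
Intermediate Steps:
y(M, r) = 1 - 13/M (y(M, r) = -13/M + 1 = 1 - 13/M)
O(E, A) = E + 24*A/11 (O(E, A) = ((-13 - 11)/(-11))*A + E = (-1/11*(-24))*A + E = 24*A/11 + E = E + 24*A/11)
m(Q, l) = -406 - 394*l
(O(651, -494) + m(z, 237))*(-228414 - 24423) = ((651 + (24/11)*(-494)) + (-406 - 394*237))*(-228414 - 24423) = ((651 - 11856/11) + (-406 - 93378))*(-252837) = (-4695/11 - 93784)*(-252837) = -1036319/11*(-252837) = 262019787003/11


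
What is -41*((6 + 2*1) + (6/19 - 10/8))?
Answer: -22017/76 ≈ -289.70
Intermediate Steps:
-41*((6 + 2*1) + (6/19 - 10/8)) = -41*((6 + 2) + (6*(1/19) - 10*⅛)) = -41*(8 + (6/19 - 5/4)) = -41*(8 - 71/76) = -41*537/76 = -22017/76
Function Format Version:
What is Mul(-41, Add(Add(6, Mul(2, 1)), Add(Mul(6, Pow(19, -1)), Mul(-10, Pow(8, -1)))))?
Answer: Rational(-22017, 76) ≈ -289.70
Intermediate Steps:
Mul(-41, Add(Add(6, Mul(2, 1)), Add(Mul(6, Pow(19, -1)), Mul(-10, Pow(8, -1))))) = Mul(-41, Add(Add(6, 2), Add(Mul(6, Rational(1, 19)), Mul(-10, Rational(1, 8))))) = Mul(-41, Add(8, Add(Rational(6, 19), Rational(-5, 4)))) = Mul(-41, Add(8, Rational(-71, 76))) = Mul(-41, Rational(537, 76)) = Rational(-22017, 76)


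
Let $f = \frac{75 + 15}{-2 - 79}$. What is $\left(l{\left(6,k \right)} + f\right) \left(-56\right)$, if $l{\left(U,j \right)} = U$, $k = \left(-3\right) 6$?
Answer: $- \frac{2464}{9} \approx -273.78$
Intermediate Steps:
$k = -18$
$f = - \frac{10}{9}$ ($f = \frac{90}{-81} = 90 \left(- \frac{1}{81}\right) = - \frac{10}{9} \approx -1.1111$)
$\left(l{\left(6,k \right)} + f\right) \left(-56\right) = \left(6 - \frac{10}{9}\right) \left(-56\right) = \frac{44}{9} \left(-56\right) = - \frac{2464}{9}$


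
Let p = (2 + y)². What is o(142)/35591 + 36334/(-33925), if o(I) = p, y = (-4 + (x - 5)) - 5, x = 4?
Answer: -1290992194/1207424675 ≈ -1.0692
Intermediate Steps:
y = -10 (y = (-4 + (4 - 5)) - 5 = (-4 - 1) - 5 = -5 - 5 = -10)
p = 64 (p = (2 - 10)² = (-8)² = 64)
o(I) = 64
o(142)/35591 + 36334/(-33925) = 64/35591 + 36334/(-33925) = 64*(1/35591) + 36334*(-1/33925) = 64/35591 - 36334/33925 = -1290992194/1207424675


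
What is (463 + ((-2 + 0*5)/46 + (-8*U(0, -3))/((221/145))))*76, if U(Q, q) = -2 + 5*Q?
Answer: 182899168/5083 ≈ 35983.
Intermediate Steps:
(463 + ((-2 + 0*5)/46 + (-8*U(0, -3))/((221/145))))*76 = (463 + ((-2 + 0*5)/46 + (-8*(-2 + 5*0))/((221/145))))*76 = (463 + ((-2 + 0)*(1/46) + (-8*(-2 + 0))/((221*(1/145)))))*76 = (463 + (-2*1/46 + (-8*(-2))/(221/145)))*76 = (463 + (-1/23 + 16*(145/221)))*76 = (463 + (-1/23 + 2320/221))*76 = (463 + 53139/5083)*76 = (2406568/5083)*76 = 182899168/5083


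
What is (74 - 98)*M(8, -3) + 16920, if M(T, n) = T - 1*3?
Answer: 16800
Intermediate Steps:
M(T, n) = -3 + T (M(T, n) = T - 3 = -3 + T)
(74 - 98)*M(8, -3) + 16920 = (74 - 98)*(-3 + 8) + 16920 = -24*5 + 16920 = -120 + 16920 = 16800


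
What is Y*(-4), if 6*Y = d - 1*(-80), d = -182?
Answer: 68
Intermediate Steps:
Y = -17 (Y = (-182 - 1*(-80))/6 = (-182 + 80)/6 = (⅙)*(-102) = -17)
Y*(-4) = -17*(-4) = 68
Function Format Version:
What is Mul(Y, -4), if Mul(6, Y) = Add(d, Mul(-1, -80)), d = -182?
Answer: 68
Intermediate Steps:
Y = -17 (Y = Mul(Rational(1, 6), Add(-182, Mul(-1, -80))) = Mul(Rational(1, 6), Add(-182, 80)) = Mul(Rational(1, 6), -102) = -17)
Mul(Y, -4) = Mul(-17, -4) = 68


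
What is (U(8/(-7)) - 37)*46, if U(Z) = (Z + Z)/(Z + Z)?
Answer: -1656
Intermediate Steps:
U(Z) = 1 (U(Z) = (2*Z)/((2*Z)) = (2*Z)*(1/(2*Z)) = 1)
(U(8/(-7)) - 37)*46 = (1 - 37)*46 = -36*46 = -1656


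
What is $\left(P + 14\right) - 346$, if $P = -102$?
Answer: $-434$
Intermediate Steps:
$\left(P + 14\right) - 346 = \left(-102 + 14\right) - 346 = -88 - 346 = -434$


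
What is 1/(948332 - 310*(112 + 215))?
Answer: 1/846962 ≈ 1.1807e-6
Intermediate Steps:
1/(948332 - 310*(112 + 215)) = 1/(948332 - 310*327) = 1/(948332 - 101370) = 1/846962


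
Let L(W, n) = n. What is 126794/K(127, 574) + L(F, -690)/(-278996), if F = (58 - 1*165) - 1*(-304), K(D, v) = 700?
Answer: 2210968864/12206075 ≈ 181.14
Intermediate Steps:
F = 197 (F = (58 - 165) + 304 = -107 + 304 = 197)
126794/K(127, 574) + L(F, -690)/(-278996) = 126794/700 - 690/(-278996) = 126794*(1/700) - 690*(-1/278996) = 63397/350 + 345/139498 = 2210968864/12206075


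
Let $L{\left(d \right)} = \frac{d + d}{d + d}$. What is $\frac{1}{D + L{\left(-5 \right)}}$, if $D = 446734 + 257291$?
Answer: $\frac{1}{704026} \approx 1.4204 \cdot 10^{-6}$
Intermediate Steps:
$D = 704025$
$L{\left(d \right)} = 1$ ($L{\left(d \right)} = \frac{2 d}{2 d} = 2 d \frac{1}{2 d} = 1$)
$\frac{1}{D + L{\left(-5 \right)}} = \frac{1}{704025 + 1} = \frac{1}{704026}$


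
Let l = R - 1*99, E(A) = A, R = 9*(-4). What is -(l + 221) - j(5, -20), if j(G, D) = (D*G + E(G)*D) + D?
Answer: 134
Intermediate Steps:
R = -36
j(G, D) = D + 2*D*G (j(G, D) = (D*G + G*D) + D = (D*G + D*G) + D = 2*D*G + D = D + 2*D*G)
l = -135 (l = -36 - 1*99 = -36 - 99 = -135)
-(l + 221) - j(5, -20) = -(-135 + 221) - (-20)*(1 + 2*5) = -1*86 - (-20)*(1 + 10) = -86 - (-20)*11 = -86 - 1*(-220) = -86 + 220 = 134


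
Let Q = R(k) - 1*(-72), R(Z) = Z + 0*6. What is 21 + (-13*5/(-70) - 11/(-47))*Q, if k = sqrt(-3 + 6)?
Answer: 34449/329 + 765*sqrt(3)/658 ≈ 106.72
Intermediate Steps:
k = sqrt(3) ≈ 1.7320
R(Z) = Z (R(Z) = Z + 0 = Z)
Q = 72 + sqrt(3) (Q = sqrt(3) - 1*(-72) = sqrt(3) + 72 = 72 + sqrt(3) ≈ 73.732)
21 + (-13*5/(-70) - 11/(-47))*Q = 21 + (-13*5/(-70) - 11/(-47))*(72 + sqrt(3)) = 21 + (-65*(-1/70) - 11*(-1/47))*(72 + sqrt(3)) = 21 + (13/14 + 11/47)*(72 + sqrt(3)) = 21 + 765*(72 + sqrt(3))/658 = 21 + (27540/329 + 765*sqrt(3)/658) = 34449/329 + 765*sqrt(3)/658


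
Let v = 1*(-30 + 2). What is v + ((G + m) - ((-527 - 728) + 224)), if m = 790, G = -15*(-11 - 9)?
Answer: 2093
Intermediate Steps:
G = 300 (G = -15*(-20) = 300)
v = -28 (v = 1*(-28) = -28)
v + ((G + m) - ((-527 - 728) + 224)) = -28 + ((300 + 790) - ((-527 - 728) + 224)) = -28 + (1090 - (-1255 + 224)) = -28 + (1090 - 1*(-1031)) = -28 + (1090 + 1031) = -28 + 2121 = 2093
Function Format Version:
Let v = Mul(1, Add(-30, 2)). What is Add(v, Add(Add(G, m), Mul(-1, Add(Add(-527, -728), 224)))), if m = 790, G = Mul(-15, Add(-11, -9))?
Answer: 2093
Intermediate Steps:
G = 300 (G = Mul(-15, -20) = 300)
v = -28 (v = Mul(1, -28) = -28)
Add(v, Add(Add(G, m), Mul(-1, Add(Add(-527, -728), 224)))) = Add(-28, Add(Add(300, 790), Mul(-1, Add(Add(-527, -728), 224)))) = Add(-28, Add(1090, Mul(-1, Add(-1255, 224)))) = Add(-28, Add(1090, Mul(-1, -1031))) = Add(-28, Add(1090, 1031)) = Add(-28, 2121) = 2093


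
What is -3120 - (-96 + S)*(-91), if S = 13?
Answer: -10673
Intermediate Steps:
-3120 - (-96 + S)*(-91) = -3120 - (-96 + 13)*(-91) = -3120 - (-83)*(-91) = -3120 - 1*7553 = -3120 - 7553 = -10673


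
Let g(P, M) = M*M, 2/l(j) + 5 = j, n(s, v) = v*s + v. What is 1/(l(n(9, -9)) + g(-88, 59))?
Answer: 95/330693 ≈ 0.00028728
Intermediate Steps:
n(s, v) = v + s*v (n(s, v) = s*v + v = v + s*v)
l(j) = 2/(-5 + j)
g(P, M) = M**2
1/(l(n(9, -9)) + g(-88, 59)) = 1/(2/(-5 - 9*(1 + 9)) + 59**2) = 1/(2/(-5 - 9*10) + 3481) = 1/(2/(-5 - 90) + 3481) = 1/(2/(-95) + 3481) = 1/(2*(-1/95) + 3481) = 1/(-2/95 + 3481) = 1/(330693/95) = 95/330693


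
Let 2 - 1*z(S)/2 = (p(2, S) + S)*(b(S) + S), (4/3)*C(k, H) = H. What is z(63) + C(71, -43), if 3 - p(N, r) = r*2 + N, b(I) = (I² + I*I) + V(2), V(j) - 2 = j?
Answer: 3970367/4 ≈ 9.9259e+5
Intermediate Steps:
V(j) = 2 + j
C(k, H) = 3*H/4
b(I) = 4 + 2*I² (b(I) = (I² + I*I) + (2 + 2) = (I² + I²) + 4 = 2*I² + 4 = 4 + 2*I²)
p(N, r) = 3 - N - 2*r (p(N, r) = 3 - (r*2 + N) = 3 - (2*r + N) = 3 - (N + 2*r) = 3 + (-N - 2*r) = 3 - N - 2*r)
z(S) = 4 - 2*(1 - S)*(4 + S + 2*S²) (z(S) = 4 - 2*((3 - 1*2 - 2*S) + S)*((4 + 2*S²) + S) = 4 - 2*((3 - 2 - 2*S) + S)*(4 + S + 2*S²) = 4 - 2*((1 - 2*S) + S)*(4 + S + 2*S²) = 4 - 2*(1 - S)*(4 + S + 2*S²))
z(63) + C(71, -43) = (-4 - 2*63² + 4*63³ + 6*63) + (¾)*(-43) = (-4 - 2*3969 + 4*250047 + 378) - 129/4 = (-4 - 7938 + 1000188 + 378) - 129/4 = 992624 - 129/4 = 3970367/4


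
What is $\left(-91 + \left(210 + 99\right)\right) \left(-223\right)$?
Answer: $-48614$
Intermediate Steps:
$\left(-91 + \left(210 + 99\right)\right) \left(-223\right) = \left(-91 + 309\right) \left(-223\right) = 218 \left(-223\right) = -48614$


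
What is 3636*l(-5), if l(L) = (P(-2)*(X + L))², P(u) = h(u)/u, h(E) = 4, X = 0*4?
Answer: 363600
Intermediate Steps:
X = 0
P(u) = 4/u
l(L) = 4*L² (l(L) = ((4/(-2))*(0 + L))² = ((4*(-½))*L)² = (-2*L)² = 4*L²)
3636*l(-5) = 3636*(4*(-5)²) = 3636*(4*25) = 3636*100 = 363600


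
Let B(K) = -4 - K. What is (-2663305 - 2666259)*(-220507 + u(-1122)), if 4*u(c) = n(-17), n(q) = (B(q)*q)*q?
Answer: 1170200375961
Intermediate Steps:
n(q) = q²*(-4 - q) (n(q) = ((-4 - q)*q)*q = (q*(-4 - q))*q = q²*(-4 - q))
u(c) = 3757/4 (u(c) = ((-17)²*(-4 - 1*(-17)))/4 = (289*(-4 + 17))/4 = (289*13)/4 = (¼)*3757 = 3757/4)
(-2663305 - 2666259)*(-220507 + u(-1122)) = (-2663305 - 2666259)*(-220507 + 3757/4) = -5329564*(-878271/4) = 1170200375961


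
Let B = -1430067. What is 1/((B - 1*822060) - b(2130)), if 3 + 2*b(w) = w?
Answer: -2/4506381 ≈ -4.4382e-7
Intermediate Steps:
b(w) = -3/2 + w/2
1/((B - 1*822060) - b(2130)) = 1/((-1430067 - 1*822060) - (-3/2 + (½)*2130)) = 1/((-1430067 - 822060) - (-3/2 + 1065)) = 1/(-2252127 - 1*2127/2) = 1/(-2252127 - 2127/2) = 1/(-4506381/2) = -2/4506381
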